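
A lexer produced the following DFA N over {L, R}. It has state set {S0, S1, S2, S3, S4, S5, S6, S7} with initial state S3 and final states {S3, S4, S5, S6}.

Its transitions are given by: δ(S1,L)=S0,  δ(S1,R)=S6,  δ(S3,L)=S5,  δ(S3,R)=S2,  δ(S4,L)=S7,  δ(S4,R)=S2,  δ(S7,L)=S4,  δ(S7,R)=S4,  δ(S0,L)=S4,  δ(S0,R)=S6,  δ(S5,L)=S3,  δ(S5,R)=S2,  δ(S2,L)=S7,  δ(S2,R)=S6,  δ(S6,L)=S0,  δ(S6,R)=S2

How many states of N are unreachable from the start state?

1

BFS from S3 reaches {S0, S2, S3, S4, S5, S6, S7}; the 1 state(s) S1 are never visited.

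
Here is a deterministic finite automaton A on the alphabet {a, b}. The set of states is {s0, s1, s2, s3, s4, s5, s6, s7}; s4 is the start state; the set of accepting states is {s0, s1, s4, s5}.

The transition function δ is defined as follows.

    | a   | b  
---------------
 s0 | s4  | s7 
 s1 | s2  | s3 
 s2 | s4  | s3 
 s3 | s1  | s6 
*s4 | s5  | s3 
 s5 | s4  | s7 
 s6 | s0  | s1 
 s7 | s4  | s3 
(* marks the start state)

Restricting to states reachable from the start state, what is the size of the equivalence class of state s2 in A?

2

Every state is reachable, so we keep all 8.
Start with accepting vs non-accepting: {s0,s1,s4,s5} | {s2,s3,s6,s7}.
On input a, block {s0,s1,s4,s5} splits into {s0,s4,s5} and {s1}.
Refine {s2,s3,s6,s7} on symbol a: members go to different blocks, giving {s2,s6,s7} and {s3}.
On input b, block {s0,s4,s5} splits into {s0,s5} and {s4}.
On input a, block {s2,s6,s7} splits into {s2,s7} and {s6}.
Stable partition: {s0,s5} | {s2,s7} | {s1} | {s3} | {s4} | {s6} — 6 equivalence classes.
The equivalence class containing s2 is {s2,s7}, of size 2.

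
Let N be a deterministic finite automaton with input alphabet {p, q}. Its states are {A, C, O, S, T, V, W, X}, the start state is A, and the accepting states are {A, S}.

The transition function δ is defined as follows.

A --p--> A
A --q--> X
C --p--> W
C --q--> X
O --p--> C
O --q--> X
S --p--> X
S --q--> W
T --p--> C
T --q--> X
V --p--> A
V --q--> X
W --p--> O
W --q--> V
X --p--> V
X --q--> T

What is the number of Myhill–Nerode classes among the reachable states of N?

6

First remove the unreachable states {S}; 7 states remain.
Initial partition by acceptance: {A} | {C,O,T,V,W,X}.
Split {C,O,T,V,W,X} by δ(·,p) → {C,O,T,W,X} and {V}.
Split {C,O,T,W,X} by δ(·,p) → {C,O,T,W} and {X}.
On input q, block {C,O,T,W} splits into {C,O,T} and {W}.
On input p, block {C,O,T} splits into {O,T} and {C}.
No further refinement is possible. Final partition (6 blocks): {A} | {O,T} | {V} | {X} | {W} | {C}.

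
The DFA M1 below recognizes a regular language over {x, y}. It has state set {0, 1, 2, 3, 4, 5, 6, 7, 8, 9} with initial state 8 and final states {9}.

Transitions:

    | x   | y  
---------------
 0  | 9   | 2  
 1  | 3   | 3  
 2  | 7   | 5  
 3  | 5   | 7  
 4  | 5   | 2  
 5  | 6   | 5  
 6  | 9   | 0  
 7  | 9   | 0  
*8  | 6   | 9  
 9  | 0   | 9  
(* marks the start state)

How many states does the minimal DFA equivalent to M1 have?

Reachable states from the start: {0,2,5,6,7,8,9}. Unreachable: {1,3,4} — drop them.
P0 = {9} | {0,2,5,6,7,8}.
Split {0,2,5,6,7,8} by δ(·,x) → {0,6,7} and {2,5,8}.
Refine {0,6,7} on symbol y: members go to different blocks, giving {6,7} and {0}.
Split {2,5,8} by δ(·,y) → {2,5} and {8}.
The partition is now stable with 5 blocks: {9} | {6,7} | {2,5} | {0} | {8}.

5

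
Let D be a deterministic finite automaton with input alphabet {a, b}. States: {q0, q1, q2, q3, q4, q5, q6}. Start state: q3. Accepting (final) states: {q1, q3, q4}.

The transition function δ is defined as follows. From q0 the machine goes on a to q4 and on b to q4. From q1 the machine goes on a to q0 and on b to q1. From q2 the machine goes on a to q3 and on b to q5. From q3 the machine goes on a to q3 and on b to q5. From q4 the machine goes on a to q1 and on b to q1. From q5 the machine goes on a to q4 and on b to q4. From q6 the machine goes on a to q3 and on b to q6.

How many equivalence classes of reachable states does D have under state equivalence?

4

First remove the unreachable states {q2,q6}; 5 states remain.
Initial partition by acceptance: {q1,q3,q4} | {q0,q5}.
Split {q1,q3,q4} by δ(·,a) → {q3,q4} and {q1}.
Refine {q3,q4} on symbol a: members go to different blocks, giving {q3} and {q4}.
No further refinement is possible. Final partition (4 blocks): {q3} | {q0,q5} | {q1} | {q4}.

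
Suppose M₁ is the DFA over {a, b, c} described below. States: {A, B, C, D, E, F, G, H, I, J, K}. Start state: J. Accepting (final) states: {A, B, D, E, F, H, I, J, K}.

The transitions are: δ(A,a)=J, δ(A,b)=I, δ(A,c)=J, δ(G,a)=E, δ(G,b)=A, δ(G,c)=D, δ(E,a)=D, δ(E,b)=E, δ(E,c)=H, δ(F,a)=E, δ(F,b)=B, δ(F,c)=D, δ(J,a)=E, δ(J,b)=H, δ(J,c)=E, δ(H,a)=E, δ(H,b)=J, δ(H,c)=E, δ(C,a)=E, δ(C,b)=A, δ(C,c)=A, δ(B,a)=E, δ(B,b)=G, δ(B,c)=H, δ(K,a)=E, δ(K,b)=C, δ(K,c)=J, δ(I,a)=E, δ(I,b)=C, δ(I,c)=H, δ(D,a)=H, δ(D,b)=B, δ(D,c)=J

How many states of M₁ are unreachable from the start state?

BFS from J reaches {A, B, C, D, E, G, H, I, J}; the 2 state(s) F, K are never visited.

2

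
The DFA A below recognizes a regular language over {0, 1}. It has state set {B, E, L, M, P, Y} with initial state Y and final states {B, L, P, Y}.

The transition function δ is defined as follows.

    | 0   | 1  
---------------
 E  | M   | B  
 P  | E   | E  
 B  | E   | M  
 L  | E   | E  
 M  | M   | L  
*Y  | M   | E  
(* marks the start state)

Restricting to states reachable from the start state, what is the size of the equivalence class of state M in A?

2

Reachable states from the start: {B,E,L,M,Y}. Unreachable: {P} — drop them.
Initial partition by acceptance: {B,L,Y} | {E,M}.
No further refinement is possible. Final partition (2 blocks): {B,L,Y} | {E,M}.
The equivalence class containing M is {E,M}, of size 2.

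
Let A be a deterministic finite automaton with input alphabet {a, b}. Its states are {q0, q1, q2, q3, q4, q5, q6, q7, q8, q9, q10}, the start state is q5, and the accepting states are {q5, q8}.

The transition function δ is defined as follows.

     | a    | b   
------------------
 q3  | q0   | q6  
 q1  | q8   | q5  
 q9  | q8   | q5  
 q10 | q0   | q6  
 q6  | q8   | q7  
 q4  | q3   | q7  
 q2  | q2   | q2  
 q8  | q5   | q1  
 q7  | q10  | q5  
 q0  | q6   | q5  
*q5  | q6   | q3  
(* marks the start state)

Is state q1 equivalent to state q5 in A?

States {q2,q4,q9} cannot be reached from the start state, so discard them.
P0 = {q5,q8} | {q0,q1,q3,q6,q7,q10}.
Split {q5,q8} by δ(·,a) → {q5} and {q8}.
Refine {q0,q1,q3,q6,q7,q10} on symbol a: members go to different blocks, giving {q0,q3,q7,q10} and {q1,q6}.
Refine {q0,q3,q7,q10} on symbol a: members go to different blocks, giving {q3,q7,q10} and {q0}.
Refine {q3,q7,q10} on symbol a: members go to different blocks, giving {q3,q10} and {q7}.
On input b, block {q1,q6} splits into {q1} and {q6}.
No further refinement is possible. Final partition (7 blocks): {q5} | {q3,q10} | {q8} | {q1} | {q0} | {q7} | {q6}.
q1 and q5 end up in different blocks, so they are distinguishable. For instance, the string 'ε' is accepted from only q5.

No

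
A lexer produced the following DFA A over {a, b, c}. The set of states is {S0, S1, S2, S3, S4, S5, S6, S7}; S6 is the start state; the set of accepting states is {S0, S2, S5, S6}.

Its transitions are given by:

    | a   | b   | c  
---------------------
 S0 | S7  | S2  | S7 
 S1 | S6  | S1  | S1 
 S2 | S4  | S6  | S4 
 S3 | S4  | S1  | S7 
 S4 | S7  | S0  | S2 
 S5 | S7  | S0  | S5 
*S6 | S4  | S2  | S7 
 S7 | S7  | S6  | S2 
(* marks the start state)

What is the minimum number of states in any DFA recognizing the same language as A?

2

First remove the unreachable states {S1,S3,S5}; 5 states remain.
P0 = {S0,S2,S6} | {S4,S7}.
The partition is now stable with 2 blocks: {S0,S2,S6} | {S4,S7}.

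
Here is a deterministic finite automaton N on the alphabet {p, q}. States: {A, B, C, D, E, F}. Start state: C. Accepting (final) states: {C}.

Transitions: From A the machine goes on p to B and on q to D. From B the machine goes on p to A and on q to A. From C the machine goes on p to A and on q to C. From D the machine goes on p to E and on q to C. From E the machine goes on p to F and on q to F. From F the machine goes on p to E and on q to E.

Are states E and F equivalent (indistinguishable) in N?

Yes

All states are reachable from the start state.
Start with accepting vs non-accepting: {C} | {A,B,D,E,F}.
Refine {A,B,D,E,F} on symbol q: members go to different blocks, giving {A,B,E,F} and {D}.
Refine {A,B,E,F} on symbol q: members go to different blocks, giving {B,E,F} and {A}.
Refine {B,E,F} on symbol p: members go to different blocks, giving {E,F} and {B}.
Stable partition: {C} | {E,F} | {D} | {A} | {B} — 5 equivalence classes.
E and F lie in the same block of the stable partition, so they are equivalent — no string distinguishes them.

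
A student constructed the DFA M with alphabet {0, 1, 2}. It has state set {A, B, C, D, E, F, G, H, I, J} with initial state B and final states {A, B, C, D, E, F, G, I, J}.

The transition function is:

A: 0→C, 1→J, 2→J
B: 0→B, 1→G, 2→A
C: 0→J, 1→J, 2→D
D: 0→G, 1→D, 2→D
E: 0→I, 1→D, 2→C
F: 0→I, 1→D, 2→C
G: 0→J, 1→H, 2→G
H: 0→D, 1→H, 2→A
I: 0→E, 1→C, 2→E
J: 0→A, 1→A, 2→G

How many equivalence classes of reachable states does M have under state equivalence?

States {E,F,I} cannot be reached from the start state, so discard them.
Initial partition by acceptance: {A,B,C,D,G,J} | {H}.
Split {A,B,C,D,G,J} by δ(·,1) → {A,B,C,D,J} and {G}.
Split {A,B,C,D,J} by δ(·,0) → {A,B,C,J} and {D}.
Refine {A,B,C,J} on symbol 1: members go to different blocks, giving {A,C,J} and {B}.
On input 2, block {A,C,J} splits into {A} and {C} and {J}.
The partition is now stable with 7 blocks: {A} | {H} | {G} | {D} | {B} | {C} | {J}.

7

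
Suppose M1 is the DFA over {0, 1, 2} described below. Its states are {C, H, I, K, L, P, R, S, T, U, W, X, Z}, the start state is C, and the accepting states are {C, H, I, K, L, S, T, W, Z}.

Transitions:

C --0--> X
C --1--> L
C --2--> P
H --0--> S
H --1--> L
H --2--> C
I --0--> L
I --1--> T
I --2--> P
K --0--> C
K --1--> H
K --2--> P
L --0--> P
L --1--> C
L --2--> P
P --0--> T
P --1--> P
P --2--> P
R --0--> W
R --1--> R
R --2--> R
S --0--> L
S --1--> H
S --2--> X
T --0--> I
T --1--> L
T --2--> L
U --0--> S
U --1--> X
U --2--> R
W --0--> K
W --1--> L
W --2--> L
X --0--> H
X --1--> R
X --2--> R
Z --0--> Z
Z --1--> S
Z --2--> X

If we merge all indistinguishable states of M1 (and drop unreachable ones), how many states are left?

4

States {U,Z} cannot be reached from the start state, so discard them.
Initial partition by acceptance: {C,H,I,K,L,S,T,W} | {P,R,X}.
Refine {C,H,I,K,L,S,T,W} on symbol 0: members go to different blocks, giving {H,I,K,S,T,W} and {C,L}.
Refine {H,I,K,S,T,W} on symbol 0: members go to different blocks, giving {H,T,W} and {I,K,S}.
No further refinement is possible. Final partition (4 blocks): {H,T,W} | {P,R,X} | {C,L} | {I,K,S}.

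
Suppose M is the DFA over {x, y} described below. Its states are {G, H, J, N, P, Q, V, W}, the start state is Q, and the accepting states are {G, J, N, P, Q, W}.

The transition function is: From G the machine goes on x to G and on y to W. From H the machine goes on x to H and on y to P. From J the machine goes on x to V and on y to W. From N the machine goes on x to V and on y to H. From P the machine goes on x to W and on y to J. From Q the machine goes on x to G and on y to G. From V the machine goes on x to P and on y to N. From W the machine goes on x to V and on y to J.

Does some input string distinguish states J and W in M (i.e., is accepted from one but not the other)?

All states are reachable from the start state.
Initial partition by acceptance: {G,J,N,P,Q,W} | {H,V}.
On input x, block {G,J,N,P,Q,W} splits into {J,N,W} and {G,P,Q}.
Refine {J,N,W} on symbol y: members go to different blocks, giving {J,W} and {N}.
On input x, block {H,V} splits into {V} and {H}.
Refine {G,P,Q} on symbol x: members go to different blocks, giving {G,Q} and {P}.
Split {G,Q} by δ(·,y) → {Q} and {G}.
Stable partition: {J,W} | {V} | {Q} | {N} | {H} | {P} | {G} — 7 equivalence classes.
J and W lie in the same block of the stable partition, so they are equivalent — no string distinguishes them.

No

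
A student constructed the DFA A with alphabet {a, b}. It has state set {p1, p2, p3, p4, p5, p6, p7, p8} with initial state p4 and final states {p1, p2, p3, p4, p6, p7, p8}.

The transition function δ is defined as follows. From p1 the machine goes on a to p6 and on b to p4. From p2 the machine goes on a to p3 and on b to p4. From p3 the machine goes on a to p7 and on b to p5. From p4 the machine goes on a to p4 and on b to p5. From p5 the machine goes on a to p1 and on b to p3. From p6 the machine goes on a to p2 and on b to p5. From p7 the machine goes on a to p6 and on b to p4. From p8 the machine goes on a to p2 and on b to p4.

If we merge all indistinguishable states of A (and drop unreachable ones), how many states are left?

4

First remove the unreachable states {p8}; 7 states remain.
P0 = {p1,p2,p3,p4,p6,p7} | {p5}.
Split {p1,p2,p3,p4,p6,p7} by δ(·,b) → {p1,p2,p7} and {p3,p4,p6}.
Split {p3,p4,p6} by δ(·,a) → {p3,p6} and {p4}.
The partition is now stable with 4 blocks: {p1,p2,p7} | {p5} | {p3,p6} | {p4}.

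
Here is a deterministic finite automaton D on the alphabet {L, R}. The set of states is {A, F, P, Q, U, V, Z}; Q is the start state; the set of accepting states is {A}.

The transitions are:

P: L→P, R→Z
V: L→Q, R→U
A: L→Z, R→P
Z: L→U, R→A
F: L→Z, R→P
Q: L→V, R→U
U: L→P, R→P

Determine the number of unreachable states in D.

No path from Q leads to F; the other 6 states are all reachable.

1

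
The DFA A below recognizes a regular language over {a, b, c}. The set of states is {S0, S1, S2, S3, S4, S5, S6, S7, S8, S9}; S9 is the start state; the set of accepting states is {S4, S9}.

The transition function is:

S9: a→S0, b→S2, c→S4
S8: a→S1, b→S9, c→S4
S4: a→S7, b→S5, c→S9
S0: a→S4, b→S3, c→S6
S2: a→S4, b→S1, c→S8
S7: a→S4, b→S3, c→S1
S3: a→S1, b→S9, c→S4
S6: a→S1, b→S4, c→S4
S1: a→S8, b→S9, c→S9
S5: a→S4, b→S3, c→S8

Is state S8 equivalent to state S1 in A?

Yes

Start with accepting vs non-accepting: {S4,S9} | {S0,S1,S2,S3,S5,S6,S7,S8}.
Refine {S0,S1,S2,S3,S5,S6,S7,S8} on symbol a: members go to different blocks, giving {S0,S2,S5,S7} and {S1,S3,S6,S8}.
Stable partition: {S4,S9} | {S0,S2,S5,S7} | {S1,S3,S6,S8} — 3 equivalence classes.
S8 and S1 lie in the same block of the stable partition, so they are equivalent — no string distinguishes them.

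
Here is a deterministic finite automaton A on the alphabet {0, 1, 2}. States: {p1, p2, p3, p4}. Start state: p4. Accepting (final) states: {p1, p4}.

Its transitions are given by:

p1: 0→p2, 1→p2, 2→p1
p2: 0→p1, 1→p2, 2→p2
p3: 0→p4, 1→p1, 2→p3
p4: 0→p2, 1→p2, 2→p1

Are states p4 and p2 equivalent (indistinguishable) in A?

First remove the unreachable states {p3}; 3 states remain.
P0 = {p1,p4} | {p2}.
Stable partition: {p1,p4} | {p2} — 2 equivalence classes.
p4 and p2 end up in different blocks, so they are distinguishable. For instance, the string 'ε' is accepted from only p4.

No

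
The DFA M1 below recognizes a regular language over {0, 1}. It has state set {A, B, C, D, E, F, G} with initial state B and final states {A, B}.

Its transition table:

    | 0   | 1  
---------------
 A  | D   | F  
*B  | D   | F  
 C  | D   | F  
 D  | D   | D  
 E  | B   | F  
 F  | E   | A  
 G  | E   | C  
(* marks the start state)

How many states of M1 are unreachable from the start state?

No path from B leads to C, G; the other 5 states are all reachable.

2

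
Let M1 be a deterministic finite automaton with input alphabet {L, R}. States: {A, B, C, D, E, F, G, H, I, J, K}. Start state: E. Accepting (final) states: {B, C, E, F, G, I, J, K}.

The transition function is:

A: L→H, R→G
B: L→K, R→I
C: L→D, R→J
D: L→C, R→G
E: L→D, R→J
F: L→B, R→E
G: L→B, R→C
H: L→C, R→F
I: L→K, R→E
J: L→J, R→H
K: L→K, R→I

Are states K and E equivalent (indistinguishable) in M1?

First remove the unreachable states {A}; 10 states remain.
Initial partition by acceptance: {B,C,E,F,G,I,J,K} | {D,H}.
Refine {B,C,E,F,G,I,J,K} on symbol L: members go to different blocks, giving {B,F,G,I,J,K} and {C,E}.
Refine {B,F,G,I,J,K} on symbol R: members go to different blocks, giving {F,G,I} and {B,K} and {J}.
The partition is now stable with 5 blocks: {F,G,I} | {D,H} | {C,E} | {B,K} | {J}.
K and E end up in different blocks, so they are distinguishable. For instance, the string 'L' is accepted from only K.

No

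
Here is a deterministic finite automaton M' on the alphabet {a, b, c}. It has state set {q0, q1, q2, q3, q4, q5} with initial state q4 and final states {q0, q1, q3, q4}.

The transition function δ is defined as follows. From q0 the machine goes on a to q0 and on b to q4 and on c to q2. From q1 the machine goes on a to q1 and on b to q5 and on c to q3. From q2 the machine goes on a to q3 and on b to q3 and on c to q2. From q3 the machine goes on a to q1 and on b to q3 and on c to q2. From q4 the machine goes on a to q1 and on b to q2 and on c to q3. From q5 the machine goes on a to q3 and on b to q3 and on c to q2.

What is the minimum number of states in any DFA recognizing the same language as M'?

3

States {q0} cannot be reached from the start state, so discard them.
Initial partition by acceptance: {q1,q3,q4} | {q2,q5}.
Refine {q1,q3,q4} on symbol b: members go to different blocks, giving {q1,q4} and {q3}.
Stable partition: {q1,q4} | {q2,q5} | {q3} — 3 equivalence classes.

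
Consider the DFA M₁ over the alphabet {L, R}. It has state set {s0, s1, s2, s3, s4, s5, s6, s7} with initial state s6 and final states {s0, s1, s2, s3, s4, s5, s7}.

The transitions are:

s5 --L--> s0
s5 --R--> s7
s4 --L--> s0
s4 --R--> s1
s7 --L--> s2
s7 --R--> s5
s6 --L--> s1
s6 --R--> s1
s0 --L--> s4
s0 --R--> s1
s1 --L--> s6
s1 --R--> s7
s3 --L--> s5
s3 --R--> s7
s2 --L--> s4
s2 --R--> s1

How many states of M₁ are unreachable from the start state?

1

No path from s6 leads to s3; the other 7 states are all reachable.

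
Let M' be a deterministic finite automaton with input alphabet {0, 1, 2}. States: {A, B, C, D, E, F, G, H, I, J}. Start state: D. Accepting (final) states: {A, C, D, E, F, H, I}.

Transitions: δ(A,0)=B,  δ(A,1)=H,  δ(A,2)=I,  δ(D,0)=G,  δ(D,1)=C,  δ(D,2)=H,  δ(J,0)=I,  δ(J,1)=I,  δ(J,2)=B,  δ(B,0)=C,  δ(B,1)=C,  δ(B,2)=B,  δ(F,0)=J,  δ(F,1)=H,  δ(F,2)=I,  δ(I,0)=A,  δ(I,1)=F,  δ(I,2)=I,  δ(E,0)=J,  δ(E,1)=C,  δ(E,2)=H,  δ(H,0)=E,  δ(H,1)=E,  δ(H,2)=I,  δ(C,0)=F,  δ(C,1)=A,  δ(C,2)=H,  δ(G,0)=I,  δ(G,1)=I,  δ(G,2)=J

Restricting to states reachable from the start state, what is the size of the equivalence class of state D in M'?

All states are reachable from the start state.
Start with accepting vs non-accepting: {A,C,D,E,F,H,I} | {B,G,J}.
Refine {A,C,D,E,F,H,I} on symbol 0: members go to different blocks, giving {A,D,E,F} and {C,H,I}.
No further refinement is possible. Final partition (3 blocks): {A,D,E,F} | {B,G,J} | {C,H,I}.
State D belongs to the block {A,D,E,F}, which has 4 states.

4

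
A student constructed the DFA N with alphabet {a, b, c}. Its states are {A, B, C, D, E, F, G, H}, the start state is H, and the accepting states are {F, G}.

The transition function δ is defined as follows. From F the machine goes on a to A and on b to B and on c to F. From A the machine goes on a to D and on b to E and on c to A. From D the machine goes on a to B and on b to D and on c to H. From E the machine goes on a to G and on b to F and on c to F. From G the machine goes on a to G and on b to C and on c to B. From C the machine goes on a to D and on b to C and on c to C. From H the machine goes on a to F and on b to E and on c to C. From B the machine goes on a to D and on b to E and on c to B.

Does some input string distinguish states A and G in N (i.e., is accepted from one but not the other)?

Every state is reachable, so we keep all 8.
Initial partition by acceptance: {F,G} | {A,B,C,D,E,H}.
On input a, block {F,G} splits into {F} and {G}.
On input a, block {A,B,C,D,E,H} splits into {A,B,C,D} and {E} and {H}.
Split {A,B,C,D} by δ(·,b) → {A,B} and {C,D}.
On input a, block {C,D} splits into {C} and {D}.
Stable partition: {F} | {A,B} | {G} | {E} | {H} | {C} | {D} — 7 equivalence classes.
A and G end up in different blocks, so they are distinguishable. For instance, the string 'ε' is accepted from only G.

Yes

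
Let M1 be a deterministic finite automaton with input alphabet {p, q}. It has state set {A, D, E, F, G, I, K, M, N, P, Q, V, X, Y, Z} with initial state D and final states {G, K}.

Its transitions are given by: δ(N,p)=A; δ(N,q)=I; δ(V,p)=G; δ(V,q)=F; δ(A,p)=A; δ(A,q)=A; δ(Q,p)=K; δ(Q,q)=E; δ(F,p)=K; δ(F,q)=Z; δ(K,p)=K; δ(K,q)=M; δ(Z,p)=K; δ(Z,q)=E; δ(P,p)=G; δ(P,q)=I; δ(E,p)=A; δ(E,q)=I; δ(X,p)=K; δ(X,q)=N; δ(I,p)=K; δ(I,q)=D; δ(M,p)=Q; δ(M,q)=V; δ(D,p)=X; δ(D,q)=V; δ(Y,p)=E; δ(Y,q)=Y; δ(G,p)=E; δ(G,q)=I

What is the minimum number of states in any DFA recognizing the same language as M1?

9

States {P,Y} cannot be reached from the start state, so discard them.
Initial partition by acceptance: {G,K} | {A,D,E,F,I,M,N,Q,V,X,Z}.
Refine {G,K} on symbol p: members go to different blocks, giving {K} and {G}.
On input p, block {A,D,E,F,I,M,N,Q,V,X,Z} splits into {F,I,Q,X,Z} and {A,D,E,M,N} and {V}.
Split {F,I,Q,X,Z} by δ(·,q) → {I,Q,X,Z} and {F}.
Split {A,D,E,M,N} by δ(·,p) → {A,E,N} and {D,M}.
Refine {I,Q,X,Z} on symbol q: members go to different blocks, giving {Q,X,Z} and {I}.
On input q, block {A,E,N} splits into {E,N} and {A}.
Stable partition: {K} | {Q,X,Z} | {G} | {E,N} | {V} | {F} | {D,M} | {I} | {A} — 9 equivalence classes.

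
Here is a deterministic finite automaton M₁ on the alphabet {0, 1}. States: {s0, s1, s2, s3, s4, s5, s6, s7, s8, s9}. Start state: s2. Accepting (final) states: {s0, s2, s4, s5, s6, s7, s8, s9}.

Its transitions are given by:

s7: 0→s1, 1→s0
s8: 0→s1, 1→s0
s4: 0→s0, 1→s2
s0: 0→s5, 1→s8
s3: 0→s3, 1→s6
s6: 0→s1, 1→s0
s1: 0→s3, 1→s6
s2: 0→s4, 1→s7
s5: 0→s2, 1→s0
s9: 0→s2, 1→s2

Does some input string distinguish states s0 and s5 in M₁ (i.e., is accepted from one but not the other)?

Yes

States {s9} cannot be reached from the start state, so discard them.
Initial partition by acceptance: {s0,s2,s4,s5,s6,s7,s8} | {s1,s3}.
Split {s0,s2,s4,s5,s6,s7,s8} by δ(·,0) → {s0,s2,s4,s5} and {s6,s7,s8}.
Split {s0,s2,s4,s5} by δ(·,1) → {s0,s2} and {s4,s5}.
Stable partition: {s0,s2} | {s1,s3} | {s6,s7,s8} | {s4,s5} — 4 equivalence classes.
s0 and s5 end up in different blocks, so they are distinguishable. For instance, the string '10' is accepted from only s5.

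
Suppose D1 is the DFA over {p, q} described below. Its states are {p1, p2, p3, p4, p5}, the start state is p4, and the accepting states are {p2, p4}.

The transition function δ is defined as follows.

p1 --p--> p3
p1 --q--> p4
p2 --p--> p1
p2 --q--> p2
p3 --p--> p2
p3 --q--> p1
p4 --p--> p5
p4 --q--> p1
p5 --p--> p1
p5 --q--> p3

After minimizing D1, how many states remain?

Every state is reachable, so we keep all 5.
P0 = {p2,p4} | {p1,p3,p5}.
Split {p2,p4} by δ(·,q) → {p2} and {p4}.
Split {p1,p3,p5} by δ(·,p) → {p1,p5} and {p3}.
Refine {p1,p5} on symbol p: members go to different blocks, giving {p1} and {p5}.
No further refinement is possible. Final partition (5 blocks): {p2} | {p1} | {p4} | {p3} | {p5}.

5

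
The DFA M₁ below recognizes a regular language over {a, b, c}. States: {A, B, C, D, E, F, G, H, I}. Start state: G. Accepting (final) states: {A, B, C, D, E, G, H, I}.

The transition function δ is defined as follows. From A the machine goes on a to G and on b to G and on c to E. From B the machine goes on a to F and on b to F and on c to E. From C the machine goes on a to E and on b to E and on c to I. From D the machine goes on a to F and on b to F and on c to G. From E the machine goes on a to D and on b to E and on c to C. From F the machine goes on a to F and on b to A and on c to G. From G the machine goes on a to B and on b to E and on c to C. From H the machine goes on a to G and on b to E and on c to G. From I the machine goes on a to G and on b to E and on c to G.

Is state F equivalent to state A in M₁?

No

First remove the unreachable states {H}; 8 states remain.
P0 = {A,B,C,D,E,G,I} | {F}.
Refine {A,B,C,D,E,G,I} on symbol a: members go to different blocks, giving {A,C,E,G,I} and {B,D}.
Split {A,C,E,G,I} by δ(·,a) → {A,C,I} and {E,G}.
Refine {A,C,I} on symbol c: members go to different blocks, giving {A,I} and {C}.
The partition is now stable with 5 blocks: {A,I} | {F} | {B,D} | {E,G} | {C}.
F and A end up in different blocks, so they are distinguishable. For instance, the string 'ε' is accepted from only A.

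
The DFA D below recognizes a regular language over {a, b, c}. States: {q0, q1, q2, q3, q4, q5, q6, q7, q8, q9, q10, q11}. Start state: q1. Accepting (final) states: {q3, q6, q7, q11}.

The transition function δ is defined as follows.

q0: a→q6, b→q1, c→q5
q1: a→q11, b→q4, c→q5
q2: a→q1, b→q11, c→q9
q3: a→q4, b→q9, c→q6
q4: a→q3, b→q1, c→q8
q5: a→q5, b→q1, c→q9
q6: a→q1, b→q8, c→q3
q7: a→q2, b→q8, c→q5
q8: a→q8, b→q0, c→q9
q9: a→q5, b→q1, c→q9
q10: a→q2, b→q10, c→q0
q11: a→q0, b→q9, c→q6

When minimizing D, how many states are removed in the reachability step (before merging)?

3

BFS from q1 reaches {q0, q1, q3, q4, q5, q6, q8, q9, q11}; the 3 state(s) q2, q7, q10 are never visited.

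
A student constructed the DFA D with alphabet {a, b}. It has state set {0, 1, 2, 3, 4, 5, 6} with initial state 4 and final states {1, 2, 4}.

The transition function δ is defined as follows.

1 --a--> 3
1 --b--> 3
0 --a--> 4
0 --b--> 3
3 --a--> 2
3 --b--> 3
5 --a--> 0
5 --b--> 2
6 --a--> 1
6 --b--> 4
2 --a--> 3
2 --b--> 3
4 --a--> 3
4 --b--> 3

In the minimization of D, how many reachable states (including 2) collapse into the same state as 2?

2

First remove the unreachable states {0,1,5,6}; 3 states remain.
Start with accepting vs non-accepting: {2,4} | {3}.
The partition is now stable with 2 blocks: {2,4} | {3}.
State 2 belongs to the block {2,4}, which has 2 states.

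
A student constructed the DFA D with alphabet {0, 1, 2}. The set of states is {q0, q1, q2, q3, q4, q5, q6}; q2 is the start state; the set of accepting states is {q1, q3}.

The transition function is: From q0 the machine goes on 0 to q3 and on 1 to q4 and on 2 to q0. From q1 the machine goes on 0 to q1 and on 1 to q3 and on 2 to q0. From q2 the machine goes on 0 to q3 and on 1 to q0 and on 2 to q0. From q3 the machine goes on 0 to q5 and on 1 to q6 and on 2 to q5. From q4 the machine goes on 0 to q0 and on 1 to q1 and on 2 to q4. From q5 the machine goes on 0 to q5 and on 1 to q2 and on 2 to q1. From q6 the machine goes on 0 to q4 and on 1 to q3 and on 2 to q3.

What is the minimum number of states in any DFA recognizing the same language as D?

Every state is reachable, so we keep all 7.
P0 = {q1,q3} | {q0,q2,q4,q5,q6}.
Refine {q1,q3} on symbol 0: members go to different blocks, giving {q1} and {q3}.
On input 0, block {q0,q2,q4,q5,q6} splits into {q4,q5,q6} and {q0,q2}.
Refine {q4,q5,q6} on symbol 0: members go to different blocks, giving {q5,q6} and {q4}.
Split {q5,q6} by δ(·,0) → {q5} and {q6}.
On input 1, block {q0,q2} splits into {q0} and {q2}.
No further refinement is possible. Final partition (7 blocks): {q1} | {q5} | {q3} | {q0} | {q4} | {q6} | {q2}.

7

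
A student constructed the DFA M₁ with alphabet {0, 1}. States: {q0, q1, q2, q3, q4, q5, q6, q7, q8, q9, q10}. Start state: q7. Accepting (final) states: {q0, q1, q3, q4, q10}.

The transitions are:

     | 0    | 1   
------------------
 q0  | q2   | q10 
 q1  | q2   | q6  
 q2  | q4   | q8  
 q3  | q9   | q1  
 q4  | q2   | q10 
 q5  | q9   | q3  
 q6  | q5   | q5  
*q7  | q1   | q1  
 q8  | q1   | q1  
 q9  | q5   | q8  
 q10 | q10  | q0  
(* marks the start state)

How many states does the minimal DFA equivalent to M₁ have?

Every state is reachable, so we keep all 11.
Initial partition by acceptance: {q0,q1,q3,q4,q10} | {q2,q5,q6,q7,q8,q9}.
On input 0, block {q0,q1,q3,q4,q10} splits into {q0,q1,q3,q4} and {q10}.
On input 1, block {q0,q1,q3,q4} splits into {q0,q4} and {q1} and {q3}.
On input 0, block {q2,q5,q6,q7,q8,q9} splits into {q5,q6,q9} and {q7,q8} and {q2}.
Refine {q5,q6,q9} on symbol 1: members go to different blocks, giving {q5} and {q6} and {q9}.
The partition is now stable with 9 blocks: {q0,q4} | {q5} | {q10} | {q1} | {q3} | {q7,q8} | {q2} | {q6} | {q9}.

9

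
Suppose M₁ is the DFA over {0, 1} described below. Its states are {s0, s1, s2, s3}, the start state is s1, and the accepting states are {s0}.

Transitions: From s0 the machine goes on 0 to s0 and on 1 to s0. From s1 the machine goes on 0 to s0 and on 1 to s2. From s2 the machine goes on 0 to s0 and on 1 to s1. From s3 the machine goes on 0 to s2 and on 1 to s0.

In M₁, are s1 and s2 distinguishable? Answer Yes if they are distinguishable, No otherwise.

Reachable states from the start: {s0,s1,s2}. Unreachable: {s3} — drop them.
P0 = {s0} | {s1,s2}.
Stable partition: {s0} | {s1,s2} — 2 equivalence classes.
s1 and s2 lie in the same block of the stable partition, so they are equivalent — no string distinguishes them.

No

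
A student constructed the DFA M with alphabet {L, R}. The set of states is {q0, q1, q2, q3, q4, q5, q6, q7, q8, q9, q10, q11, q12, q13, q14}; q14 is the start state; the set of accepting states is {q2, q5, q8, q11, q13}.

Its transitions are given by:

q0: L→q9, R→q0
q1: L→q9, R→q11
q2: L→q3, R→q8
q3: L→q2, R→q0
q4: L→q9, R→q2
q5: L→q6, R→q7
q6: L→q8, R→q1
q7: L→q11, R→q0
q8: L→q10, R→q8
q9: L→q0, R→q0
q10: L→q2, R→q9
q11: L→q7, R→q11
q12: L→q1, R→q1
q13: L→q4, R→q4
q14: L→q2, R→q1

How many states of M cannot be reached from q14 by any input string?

Starting at q14 and following transitions, the reachable set is {q0, q1, q2, q3, q7, q8, q9, q10, q11, q14}. That leaves q4, q5, q6, q12, q13 unreachable — 5 in total.

5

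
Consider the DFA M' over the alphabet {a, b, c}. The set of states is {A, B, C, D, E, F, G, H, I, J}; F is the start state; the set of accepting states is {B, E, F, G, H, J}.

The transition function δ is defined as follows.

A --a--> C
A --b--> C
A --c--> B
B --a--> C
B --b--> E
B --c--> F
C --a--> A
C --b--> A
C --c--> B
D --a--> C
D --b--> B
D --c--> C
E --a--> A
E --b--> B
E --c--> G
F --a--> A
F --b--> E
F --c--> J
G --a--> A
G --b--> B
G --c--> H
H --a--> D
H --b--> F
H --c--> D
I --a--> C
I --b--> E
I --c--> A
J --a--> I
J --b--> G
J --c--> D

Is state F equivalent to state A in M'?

All states are reachable from the start state.
Initial partition by acceptance: {B,E,F,G,H,J} | {A,C,D,I}.
On input c, block {B,E,F,G,H,J} splits into {B,E,F,G} and {H,J}.
On input c, block {B,E,F,G} splits into {B,E} and {F,G}.
On input b, block {A,C,D,I} splits into {A,C} and {D,I}.
The partition is now stable with 5 blocks: {B,E} | {A,C} | {H,J} | {F,G} | {D,I}.
F and A end up in different blocks, so they are distinguishable. For instance, the string 'ε' is accepted from only F.

No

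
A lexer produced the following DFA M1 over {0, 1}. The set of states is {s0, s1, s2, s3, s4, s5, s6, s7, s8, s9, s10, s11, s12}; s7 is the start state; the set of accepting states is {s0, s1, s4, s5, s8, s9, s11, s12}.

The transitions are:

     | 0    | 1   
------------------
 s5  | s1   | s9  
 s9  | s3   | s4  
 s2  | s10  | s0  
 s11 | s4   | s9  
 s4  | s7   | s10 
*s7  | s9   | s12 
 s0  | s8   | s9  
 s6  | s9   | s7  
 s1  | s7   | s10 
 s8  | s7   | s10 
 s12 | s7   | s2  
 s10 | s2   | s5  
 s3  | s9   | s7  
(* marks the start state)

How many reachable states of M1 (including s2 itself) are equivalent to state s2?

States {s6,s11} cannot be reached from the start state, so discard them.
Start with accepting vs non-accepting: {s0,s1,s4,s5,s8,s9,s12} | {s2,s3,s7,s10}.
Refine {s0,s1,s4,s5,s8,s9,s12} on symbol 0: members go to different blocks, giving {s1,s4,s8,s9,s12} and {s0,s5}.
Refine {s1,s4,s8,s9,s12} on symbol 1: members go to different blocks, giving {s1,s4,s8,s12} and {s9}.
Refine {s2,s3,s7,s10} on symbol 0: members go to different blocks, giving {s2,s10} and {s3,s7}.
On input 1, block {s3,s7} splits into {s3} and {s7}.
Stable partition: {s1,s4,s8,s12} | {s2,s10} | {s0,s5} | {s9} | {s3} | {s7} — 6 equivalence classes.
The equivalence class containing s2 is {s2,s10}, of size 2.

2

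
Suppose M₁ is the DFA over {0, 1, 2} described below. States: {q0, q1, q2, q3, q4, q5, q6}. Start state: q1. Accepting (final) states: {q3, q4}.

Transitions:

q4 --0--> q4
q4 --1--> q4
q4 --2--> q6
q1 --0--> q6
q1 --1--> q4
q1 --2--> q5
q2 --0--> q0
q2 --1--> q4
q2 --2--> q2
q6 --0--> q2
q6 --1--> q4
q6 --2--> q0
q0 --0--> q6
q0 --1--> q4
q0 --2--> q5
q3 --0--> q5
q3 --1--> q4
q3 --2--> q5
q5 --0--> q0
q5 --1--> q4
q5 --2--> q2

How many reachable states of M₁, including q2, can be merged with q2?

Reachable states from the start: {q0,q1,q2,q4,q5,q6}. Unreachable: {q3} — drop them.
Initial partition by acceptance: {q4} | {q0,q1,q2,q5,q6}.
Stable partition: {q4} | {q0,q1,q2,q5,q6} — 2 equivalence classes.
State q2 belongs to the block {q0,q1,q2,q5,q6}, which has 5 states.

5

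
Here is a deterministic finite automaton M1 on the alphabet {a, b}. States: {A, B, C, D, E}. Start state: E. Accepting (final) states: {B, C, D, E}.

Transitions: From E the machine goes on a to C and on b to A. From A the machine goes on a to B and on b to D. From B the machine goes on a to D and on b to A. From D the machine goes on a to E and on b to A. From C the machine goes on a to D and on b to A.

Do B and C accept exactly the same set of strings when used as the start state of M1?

Every state is reachable, so we keep all 5.
Initial partition by acceptance: {B,C,D,E} | {A}.
No further refinement is possible. Final partition (2 blocks): {B,C,D,E} | {A}.
B and C lie in the same block of the stable partition, so they are equivalent — no string distinguishes them.

Yes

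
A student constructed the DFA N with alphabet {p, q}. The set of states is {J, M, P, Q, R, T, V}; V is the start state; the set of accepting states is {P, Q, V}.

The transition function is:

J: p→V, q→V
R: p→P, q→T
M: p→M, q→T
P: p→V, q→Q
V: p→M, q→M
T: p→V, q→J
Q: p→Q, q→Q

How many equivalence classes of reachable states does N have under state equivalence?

4

First remove the unreachable states {P,Q,R}; 4 states remain.
Initial partition by acceptance: {V} | {J,M,T}.
Refine {J,M,T} on symbol p: members go to different blocks, giving {J,T} and {M}.
On input q, block {J,T} splits into {J} and {T}.
Stable partition: {V} | {J} | {M} | {T} — 4 equivalence classes.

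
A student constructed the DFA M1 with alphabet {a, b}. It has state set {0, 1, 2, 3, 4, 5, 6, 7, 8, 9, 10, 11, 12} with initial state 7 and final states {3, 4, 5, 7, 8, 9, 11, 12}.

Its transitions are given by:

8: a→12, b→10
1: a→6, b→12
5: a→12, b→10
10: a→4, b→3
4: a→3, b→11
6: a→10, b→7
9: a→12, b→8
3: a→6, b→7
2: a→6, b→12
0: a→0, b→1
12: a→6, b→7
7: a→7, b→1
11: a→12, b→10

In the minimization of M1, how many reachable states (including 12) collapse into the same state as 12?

States {0,2,5,8,9} cannot be reached from the start state, so discard them.
Start with accepting vs non-accepting: {3,4,7,11,12} | {1,6,10}.
Split {3,4,7,11,12} by δ(·,a) → {4,7,11} and {3,12}.
On input a, block {4,7,11} splits into {4,11} and {7}.
On input b, block {4,11} splits into {4} and {11}.
Split {1,6,10} by δ(·,a) → {1,6} and {10}.
Split {1,6} by δ(·,a) → {1} and {6}.
The partition is now stable with 7 blocks: {4} | {1} | {3,12} | {7} | {11} | {10} | {6}.
State 12 belongs to the block {3,12}, which has 2 states.

2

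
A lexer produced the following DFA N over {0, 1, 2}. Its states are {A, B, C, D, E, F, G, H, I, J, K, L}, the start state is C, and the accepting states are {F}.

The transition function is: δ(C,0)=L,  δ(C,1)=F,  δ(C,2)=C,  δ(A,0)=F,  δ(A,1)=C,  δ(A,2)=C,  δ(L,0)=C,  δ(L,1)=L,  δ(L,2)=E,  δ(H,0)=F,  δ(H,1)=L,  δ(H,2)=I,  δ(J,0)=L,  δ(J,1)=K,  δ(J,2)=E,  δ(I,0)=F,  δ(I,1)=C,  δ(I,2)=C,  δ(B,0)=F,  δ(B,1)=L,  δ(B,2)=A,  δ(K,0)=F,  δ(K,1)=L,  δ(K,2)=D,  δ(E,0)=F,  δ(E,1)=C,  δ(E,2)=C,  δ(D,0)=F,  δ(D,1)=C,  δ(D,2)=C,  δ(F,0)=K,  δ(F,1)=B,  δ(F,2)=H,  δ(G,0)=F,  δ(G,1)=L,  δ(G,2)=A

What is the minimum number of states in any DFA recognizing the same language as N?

States {G,J} cannot be reached from the start state, so discard them.
Start with accepting vs non-accepting: {F} | {A,B,C,D,E,H,I,K,L}.
On input 0, block {A,B,C,D,E,H,I,K,L} splits into {A,B,D,E,H,I,K} and {C,L}.
On input 2, block {A,B,D,E,H,I,K} splits into {A,D,E,I} and {B,H,K}.
Split {C,L} by δ(·,1) → {C} and {L}.
No further refinement is possible. Final partition (5 blocks): {F} | {A,D,E,I} | {C} | {B,H,K} | {L}.

5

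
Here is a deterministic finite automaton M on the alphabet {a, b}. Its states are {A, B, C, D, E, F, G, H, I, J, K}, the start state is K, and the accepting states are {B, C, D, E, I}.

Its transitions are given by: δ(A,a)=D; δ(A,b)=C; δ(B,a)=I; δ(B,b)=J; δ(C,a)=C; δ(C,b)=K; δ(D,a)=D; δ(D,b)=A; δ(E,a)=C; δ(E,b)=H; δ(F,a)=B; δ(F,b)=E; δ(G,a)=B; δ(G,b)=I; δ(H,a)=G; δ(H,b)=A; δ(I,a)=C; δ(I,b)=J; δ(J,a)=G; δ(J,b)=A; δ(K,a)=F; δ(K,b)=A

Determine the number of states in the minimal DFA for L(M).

P0 = {B,C,D,E,I} | {A,F,G,H,J,K}.
On input a, block {A,F,G,H,J,K} splits into {A,F,G} and {H,J,K}.
Split {B,C,D,E,I} by δ(·,b) → {B,C,E,I} and {D}.
On input a, block {A,F,G} splits into {F,G} and {A}.
No further refinement is possible. Final partition (5 blocks): {B,C,E,I} | {F,G} | {H,J,K} | {D} | {A}.

5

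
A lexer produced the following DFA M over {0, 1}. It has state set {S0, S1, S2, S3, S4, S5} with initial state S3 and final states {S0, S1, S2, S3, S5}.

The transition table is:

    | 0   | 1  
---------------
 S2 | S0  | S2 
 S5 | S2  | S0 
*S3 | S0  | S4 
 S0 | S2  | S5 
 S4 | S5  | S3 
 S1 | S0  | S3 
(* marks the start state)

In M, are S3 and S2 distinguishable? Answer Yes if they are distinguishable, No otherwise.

Yes

States {S1} cannot be reached from the start state, so discard them.
Initial partition by acceptance: {S0,S2,S3,S5} | {S4}.
Refine {S0,S2,S3,S5} on symbol 1: members go to different blocks, giving {S0,S2,S5} and {S3}.
Stable partition: {S0,S2,S5} | {S4} | {S3} — 3 equivalence classes.
S3 and S2 end up in different blocks, so they are distinguishable. For instance, the string '1' is accepted from only S2.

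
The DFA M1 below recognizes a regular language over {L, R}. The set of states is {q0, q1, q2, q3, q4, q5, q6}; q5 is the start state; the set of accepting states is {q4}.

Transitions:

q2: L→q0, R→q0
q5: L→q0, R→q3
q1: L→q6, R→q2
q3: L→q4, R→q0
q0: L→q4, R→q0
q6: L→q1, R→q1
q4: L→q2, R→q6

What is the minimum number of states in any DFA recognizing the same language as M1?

All states are reachable from the start state.
Start with accepting vs non-accepting: {q4} | {q0,q1,q2,q3,q5,q6}.
Split {q0,q1,q2,q3,q5,q6} by δ(·,L) → {q1,q2,q5,q6} and {q0,q3}.
Refine {q1,q2,q5,q6} on symbol L: members go to different blocks, giving {q1,q6} and {q2,q5}.
Refine {q1,q6} on symbol R: members go to different blocks, giving {q1} and {q6}.
The partition is now stable with 5 blocks: {q4} | {q1} | {q0,q3} | {q2,q5} | {q6}.

5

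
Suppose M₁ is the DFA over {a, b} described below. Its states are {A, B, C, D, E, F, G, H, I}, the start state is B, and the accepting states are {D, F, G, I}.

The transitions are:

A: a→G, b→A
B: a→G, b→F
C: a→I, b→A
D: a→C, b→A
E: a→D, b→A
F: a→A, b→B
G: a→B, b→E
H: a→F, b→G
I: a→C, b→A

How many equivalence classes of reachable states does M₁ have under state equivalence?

6

Reachable states from the start: {A,B,C,D,E,F,G,I}. Unreachable: {H} — drop them.
Initial partition by acceptance: {D,F,G,I} | {A,B,C,E}.
On input b, block {A,B,C,E} splits into {A,C,E} and {B}.
On input a, block {D,F,G,I} splits into {D,F,I} and {G}.
Split {D,F,I} by δ(·,b) → {D,I} and {F}.
Refine {A,C,E} on symbol a: members go to different blocks, giving {C,E} and {A}.
No further refinement is possible. Final partition (6 blocks): {D,I} | {C,E} | {B} | {G} | {F} | {A}.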